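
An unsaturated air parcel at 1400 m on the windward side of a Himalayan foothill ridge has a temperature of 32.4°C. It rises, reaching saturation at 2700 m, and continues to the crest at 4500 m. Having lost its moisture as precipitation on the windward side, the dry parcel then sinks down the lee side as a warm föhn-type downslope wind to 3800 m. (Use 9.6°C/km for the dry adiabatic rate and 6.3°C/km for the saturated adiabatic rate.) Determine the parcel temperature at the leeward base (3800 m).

1400 → 2700 m (dry, 9.6°C/km): ΔT = -9.6 × 1.3 = -12.48°C → T = 19.92°C
2700 → 4500 m (saturated, 6.3°C/km): ΔT = -6.3 × 1.8 = -11.34°C → T = 8.58°C
4500 → 3800 m (dry descent, 9.6°C/km): ΔT = +9.6 × 0.7 = +6.72°C → T = 15.3°C

15.3°C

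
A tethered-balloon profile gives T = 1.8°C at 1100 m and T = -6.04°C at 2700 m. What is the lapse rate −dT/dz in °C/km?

Γ = −ΔT/Δz = (1.8 − (-6.04)) / (2700 − 1100) m
  = 7.84°C / 1.6 km = 4.9°C/km

4.9°C/km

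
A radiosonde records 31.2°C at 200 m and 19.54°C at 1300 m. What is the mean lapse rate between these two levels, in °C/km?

Γ = −ΔT/Δz = (31.2 − 19.54) / (1300 − 200) m
  = 11.66°C / 1.1 km = 10.6°C/km

10.6°C/km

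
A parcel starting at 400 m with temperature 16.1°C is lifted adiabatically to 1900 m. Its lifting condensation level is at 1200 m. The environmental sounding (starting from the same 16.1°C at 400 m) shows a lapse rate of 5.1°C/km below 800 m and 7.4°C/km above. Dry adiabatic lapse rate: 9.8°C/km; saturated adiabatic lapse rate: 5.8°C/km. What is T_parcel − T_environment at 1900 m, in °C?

Parcel:
  From 400 m to 1200 m (dry): cools by 9.8 × 0.8 = 7.84°C, giving 8.26°C.
  From 1200 m to 1900 m (saturated): cools by 5.8 × 0.7 = 4.06°C, giving 4.2°C.
Environment:
  From 400 m to 800 m (environment, lower layer): cools by 5.1 × 0.4 = 2.04°C, giving 14.06°C.
  From 800 m to 1900 m (environment, upper layer): cools by 7.4 × 1.1 = 8.14°C, giving 5.92°C.
T_parcel − T_env = 4.2 − 5.92 = -1.72°C

-1.72°C (parcel cooler than environment)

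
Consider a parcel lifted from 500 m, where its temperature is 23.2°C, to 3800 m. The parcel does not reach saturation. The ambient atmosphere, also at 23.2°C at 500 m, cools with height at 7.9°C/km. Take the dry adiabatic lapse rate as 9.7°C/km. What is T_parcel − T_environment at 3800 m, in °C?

-5.94°C (parcel cooler than environment)

Parcel:
  Dry to 3800 m: -9.7 × 3.3 km = -32.01°C, so T = -8.81°C.
Environment:
  Environment to 3800 m: -7.9 × 3.3 km = -26.07°C, so T = -2.87°C.
T_parcel − T_env = -8.81 − (-2.87) = -5.94°C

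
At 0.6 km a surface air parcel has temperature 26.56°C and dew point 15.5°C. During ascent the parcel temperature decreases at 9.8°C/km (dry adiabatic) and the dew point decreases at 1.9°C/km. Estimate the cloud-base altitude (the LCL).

2 km

T and T_d converge at 9.8 − 1.9 = 7.9°C per km
Height above start = (26.56 − 15.5) / 7.9 = 1.4 km
LCL altitude = 600 m + 1400 m = 2000 m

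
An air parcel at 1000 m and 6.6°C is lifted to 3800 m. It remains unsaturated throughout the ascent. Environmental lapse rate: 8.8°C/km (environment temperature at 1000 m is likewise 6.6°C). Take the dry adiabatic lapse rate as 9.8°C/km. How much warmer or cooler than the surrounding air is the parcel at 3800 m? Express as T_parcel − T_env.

Parcel:
  From 1000 m to 3800 m (dry): cools by 9.8 × 2.8 = 27.44°C, giving -20.84°C.
Environment:
  From 1000 m to 3800 m (environment): cools by 8.8 × 2.8 = 24.64°C, giving -18.04°C.
T_parcel − T_env = -20.84 − (-18.04) = -2.8°C

-2.8°C (parcel cooler than environment)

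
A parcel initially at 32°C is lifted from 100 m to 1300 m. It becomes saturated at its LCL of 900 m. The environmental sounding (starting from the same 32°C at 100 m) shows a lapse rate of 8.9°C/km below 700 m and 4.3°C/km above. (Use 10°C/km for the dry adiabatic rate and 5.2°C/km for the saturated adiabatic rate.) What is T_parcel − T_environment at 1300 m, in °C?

-2.16°C (parcel cooler than environment)

Parcel:
  100 → 900 m (dry, 10°C/km): ΔT = -10 × 0.8 = -8°C → T = 24°C
  900 → 1300 m (saturated, 5.2°C/km): ΔT = -5.2 × 0.4 = -2.08°C → T = 21.92°C
Environment:
  100 → 700 m (environment, lower layer, 8.9°C/km): ΔT = -8.9 × 0.6 = -5.34°C → T = 26.66°C
  700 → 1300 m (environment, upper layer, 4.3°C/km): ΔT = -4.3 × 0.6 = -2.58°C → T = 24.08°C
T_parcel − T_env = 21.92 − 24.08 = -2.16°C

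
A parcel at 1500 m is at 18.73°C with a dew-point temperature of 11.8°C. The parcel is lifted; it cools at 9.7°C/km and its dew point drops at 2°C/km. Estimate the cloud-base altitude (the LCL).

T and T_d converge at 9.7 − 2 = 7.7°C per km
Height above start = (18.73 − 11.8) / 7.7 = 0.9 km
LCL altitude = 1500 m + 900 m = 2400 m

2400 m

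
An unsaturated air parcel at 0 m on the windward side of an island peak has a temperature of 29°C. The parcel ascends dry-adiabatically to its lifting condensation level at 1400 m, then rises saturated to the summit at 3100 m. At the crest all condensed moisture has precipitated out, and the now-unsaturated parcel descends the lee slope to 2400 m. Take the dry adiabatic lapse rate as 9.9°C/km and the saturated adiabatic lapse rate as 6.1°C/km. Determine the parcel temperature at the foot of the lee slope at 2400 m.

11.7°C

0 → 1400 m (dry, 9.9°C/km): ΔT = -9.9 × 1.4 = -13.86°C → T = 15.14°C
1400 → 3100 m (saturated, 6.1°C/km): ΔT = -6.1 × 1.7 = -10.37°C → T = 4.77°C
3100 → 2400 m (dry descent, 9.9°C/km): ΔT = +9.9 × 0.7 = +6.93°C → T = 11.7°C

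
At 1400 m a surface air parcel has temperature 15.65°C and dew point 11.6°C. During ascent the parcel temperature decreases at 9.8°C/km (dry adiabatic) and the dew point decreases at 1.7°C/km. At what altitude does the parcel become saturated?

T and T_d converge at 9.8 − 1.7 = 8.1°C per km
Height above start = (15.65 − 11.6) / 8.1 = 0.5 km
LCL altitude = 1400 m + 500 m = 1900 m

1900 m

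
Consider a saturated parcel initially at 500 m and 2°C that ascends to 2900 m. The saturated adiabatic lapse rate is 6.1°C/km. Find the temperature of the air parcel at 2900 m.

Saturated adiabatic to 2900 m: -6.1 × 2.4 km = -14.64°C, so T = -12.64°C.

-12.64°C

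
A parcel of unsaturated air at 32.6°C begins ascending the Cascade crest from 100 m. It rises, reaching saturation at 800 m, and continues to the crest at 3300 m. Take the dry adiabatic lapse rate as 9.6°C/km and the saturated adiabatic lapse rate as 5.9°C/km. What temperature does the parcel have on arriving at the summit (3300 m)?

11.13°C

100 → 800 m (dry, 9.6°C/km): ΔT = -9.6 × 0.7 = -6.72°C → T = 25.88°C
800 → 3300 m (saturated, 5.9°C/km): ΔT = -5.9 × 2.5 = -14.75°C → T = 11.13°C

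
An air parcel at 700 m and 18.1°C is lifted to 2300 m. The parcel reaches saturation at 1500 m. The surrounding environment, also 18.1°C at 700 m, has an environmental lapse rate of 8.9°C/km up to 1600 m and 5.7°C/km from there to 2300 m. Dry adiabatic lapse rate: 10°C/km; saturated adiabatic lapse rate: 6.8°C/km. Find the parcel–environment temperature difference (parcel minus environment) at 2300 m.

-1.44°C (parcel cooler than environment)

Parcel:
  Dry to 1500 m: -10 × 0.8 km = -8°C, so T = 10.1°C.
  Saturated to 2300 m: -6.8 × 0.8 km = -5.44°C, so T = 4.66°C.
Environment:
  Environment, lower layer to 1600 m: -8.9 × 0.9 km = -8.01°C, so T = 10.09°C.
  Environment, upper layer to 2300 m: -5.7 × 0.7 km = -3.99°C, so T = 6.1°C.
T_parcel − T_env = 4.66 − 6.1 = -1.44°C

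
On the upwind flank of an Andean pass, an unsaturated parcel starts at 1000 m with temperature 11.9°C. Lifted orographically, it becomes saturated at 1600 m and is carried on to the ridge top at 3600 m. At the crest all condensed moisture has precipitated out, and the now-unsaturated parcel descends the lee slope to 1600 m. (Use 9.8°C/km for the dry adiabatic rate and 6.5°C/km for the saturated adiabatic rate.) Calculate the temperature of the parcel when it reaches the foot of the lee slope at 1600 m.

12.62°C

From 1000 m to 1600 m (dry): cools by 9.8 × 0.6 = 5.88°C, giving 6.02°C.
From 1600 m to 3600 m (saturated): cools by 6.5 × 2 = 13°C, giving -6.98°C.
From 3600 m to 1600 m (dry descent): warms by 9.8 × 2 = 19.6°C, giving 12.62°C.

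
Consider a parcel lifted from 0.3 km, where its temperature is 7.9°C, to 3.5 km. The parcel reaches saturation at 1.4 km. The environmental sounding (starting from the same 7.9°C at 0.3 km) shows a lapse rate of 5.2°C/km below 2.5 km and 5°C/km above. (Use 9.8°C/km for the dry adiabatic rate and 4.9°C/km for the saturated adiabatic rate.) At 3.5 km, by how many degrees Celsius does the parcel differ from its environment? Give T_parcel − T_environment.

-4.63°C (parcel cooler than environment)

Parcel:
  300 → 1400 m (dry, 9.8°C/km): ΔT = -9.8 × 1.1 = -10.78°C → T = -2.88°C
  1400 → 3500 m (saturated, 4.9°C/km): ΔT = -4.9 × 2.1 = -10.29°C → T = -13.17°C
Environment:
  300 → 2500 m (environment, lower layer, 5.2°C/km): ΔT = -5.2 × 2.2 = -11.44°C → T = -3.54°C
  2500 → 3500 m (environment, upper layer, 5°C/km): ΔT = -5 × 1 = -5°C → T = -8.54°C
T_parcel − T_env = -13.17 − (-8.54) = -4.63°C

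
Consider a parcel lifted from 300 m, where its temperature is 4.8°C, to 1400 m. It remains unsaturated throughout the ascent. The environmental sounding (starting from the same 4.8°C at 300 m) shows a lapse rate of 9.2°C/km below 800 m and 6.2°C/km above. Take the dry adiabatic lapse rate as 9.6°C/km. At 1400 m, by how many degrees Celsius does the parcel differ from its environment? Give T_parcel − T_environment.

-2.24°C (parcel cooler than environment)

Parcel:
  From 300 m to 1400 m (dry): cools by 9.6 × 1.1 = 10.56°C, giving -5.76°C.
Environment:
  From 300 m to 800 m (environment, lower layer): cools by 9.2 × 0.5 = 4.6°C, giving 0.2°C.
  From 800 m to 1400 m (environment, upper layer): cools by 6.2 × 0.6 = 3.72°C, giving -3.52°C.
T_parcel − T_env = -5.76 − (-3.52) = -2.24°C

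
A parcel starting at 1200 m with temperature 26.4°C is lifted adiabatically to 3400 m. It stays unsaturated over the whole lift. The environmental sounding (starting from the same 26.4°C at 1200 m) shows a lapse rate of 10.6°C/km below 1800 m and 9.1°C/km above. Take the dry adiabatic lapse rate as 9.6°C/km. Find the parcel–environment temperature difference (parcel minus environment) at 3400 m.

Parcel:
  Dry to 3400 m: -9.6 × 2.2 km = -21.12°C, so T = 5.28°C.
Environment:
  Environment, lower layer to 1800 m: -10.6 × 0.6 km = -6.36°C, so T = 20.04°C.
  Environment, upper layer to 3400 m: -9.1 × 1.6 km = -14.56°C, so T = 5.48°C.
T_parcel − T_env = 5.28 − 5.48 = -0.2°C

-0.2°C (parcel cooler than environment)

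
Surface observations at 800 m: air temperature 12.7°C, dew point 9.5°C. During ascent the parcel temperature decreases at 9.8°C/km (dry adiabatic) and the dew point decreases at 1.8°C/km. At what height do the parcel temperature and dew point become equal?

1200 m

T and T_d converge at 9.8 − 1.8 = 8°C per km
Height above start = (12.7 − 9.5) / 8 = 0.4 km
LCL altitude = 800 m + 400 m = 1200 m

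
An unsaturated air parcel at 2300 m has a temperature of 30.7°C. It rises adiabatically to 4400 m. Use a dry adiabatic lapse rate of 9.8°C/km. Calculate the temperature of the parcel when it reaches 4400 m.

10.12°C

2300 → 4400 m (dry adiabatic, 9.8°C/km): ΔT = -9.8 × 2.1 = -20.58°C → T = 10.12°C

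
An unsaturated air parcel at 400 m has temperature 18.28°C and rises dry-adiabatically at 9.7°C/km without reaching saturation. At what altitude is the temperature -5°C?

2800 m

Height above start = (18.28 − (-5)) / 9.7 = 2.4 km
Altitude = 400 m + 2400 m = 2800 m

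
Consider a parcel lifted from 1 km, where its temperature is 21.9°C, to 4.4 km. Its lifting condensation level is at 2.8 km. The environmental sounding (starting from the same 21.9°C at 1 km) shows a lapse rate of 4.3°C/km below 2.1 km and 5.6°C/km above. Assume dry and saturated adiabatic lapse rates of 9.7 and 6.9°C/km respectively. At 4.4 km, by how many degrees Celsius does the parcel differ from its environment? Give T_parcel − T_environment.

Parcel:
  1000 → 2800 m (dry, 9.7°C/km): ΔT = -9.7 × 1.8 = -17.46°C → T = 4.44°C
  2800 → 4400 m (saturated, 6.9°C/km): ΔT = -6.9 × 1.6 = -11.04°C → T = -6.6°C
Environment:
  1000 → 2100 m (environment, lower layer, 4.3°C/km): ΔT = -4.3 × 1.1 = -4.73°C → T = 17.17°C
  2100 → 4400 m (environment, upper layer, 5.6°C/km): ΔT = -5.6 × 2.3 = -12.88°C → T = 4.29°C
T_parcel − T_env = -6.6 − 4.29 = -10.89°C

-10.89°C (parcel cooler than environment)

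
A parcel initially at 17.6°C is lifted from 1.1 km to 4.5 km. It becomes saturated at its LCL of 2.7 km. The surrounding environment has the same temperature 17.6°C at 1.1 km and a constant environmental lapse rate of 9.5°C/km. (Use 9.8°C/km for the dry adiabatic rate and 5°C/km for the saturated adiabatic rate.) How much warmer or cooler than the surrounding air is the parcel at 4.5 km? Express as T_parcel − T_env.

Parcel:
  1100 → 2700 m (dry, 9.8°C/km): ΔT = -9.8 × 1.6 = -15.68°C → T = 1.92°C
  2700 → 4500 m (saturated, 5°C/km): ΔT = -5 × 1.8 = -9°C → T = -7.08°C
Environment:
  1100 → 4500 m (environment, 9.5°C/km): ΔT = -9.5 × 3.4 = -32.3°C → T = -14.7°C
T_parcel − T_env = -7.08 − (-14.7) = +7.62°C

+7.62°C (parcel warmer than environment)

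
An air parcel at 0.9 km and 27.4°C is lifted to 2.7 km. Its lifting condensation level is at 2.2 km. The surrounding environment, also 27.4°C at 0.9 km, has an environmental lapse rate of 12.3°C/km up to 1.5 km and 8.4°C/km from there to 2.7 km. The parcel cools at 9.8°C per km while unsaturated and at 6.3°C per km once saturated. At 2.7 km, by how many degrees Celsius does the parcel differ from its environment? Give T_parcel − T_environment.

Parcel:
  900–2200 m, dry: Δz = 1.3 km ⇒ ΔT = -12.74°C; T = 14.66°C
  2200–2700 m, saturated: Δz = 0.5 km ⇒ ΔT = -3.15°C; T = 11.51°C
Environment:
  900–1500 m, environment, lower layer: Δz = 0.6 km ⇒ ΔT = -7.38°C; T = 20.02°C
  1500–2700 m, environment, upper layer: Δz = 1.2 km ⇒ ΔT = -10.08°C; T = 9.94°C
T_parcel − T_env = 11.51 − 9.94 = +1.57°C

+1.57°C (parcel warmer than environment)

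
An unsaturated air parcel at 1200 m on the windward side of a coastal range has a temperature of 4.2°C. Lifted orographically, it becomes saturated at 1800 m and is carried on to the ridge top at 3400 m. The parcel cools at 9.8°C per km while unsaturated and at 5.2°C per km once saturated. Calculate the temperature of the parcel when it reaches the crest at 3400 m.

-10°C

From 1200 m to 1800 m (dry): cools by 9.8 × 0.6 = 5.88°C, giving -1.68°C.
From 1800 m to 3400 m (saturated): cools by 5.2 × 1.6 = 8.32°C, giving -10°C.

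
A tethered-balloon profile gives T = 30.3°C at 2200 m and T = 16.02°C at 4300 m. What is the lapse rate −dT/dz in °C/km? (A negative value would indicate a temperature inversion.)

6.8°C/km

Γ = −ΔT/Δz = (30.3 − 16.02) / (4300 − 2200) m
  = 14.28°C / 2.1 km = 6.8°C/km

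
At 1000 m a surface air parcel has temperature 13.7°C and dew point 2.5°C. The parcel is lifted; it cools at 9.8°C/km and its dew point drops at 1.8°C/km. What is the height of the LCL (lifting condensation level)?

2400 m

T and T_d converge at 9.8 − 1.8 = 8°C per km
Height above start = (13.7 − 2.5) / 8 = 1.4 km
LCL altitude = 1000 m + 1400 m = 2400 m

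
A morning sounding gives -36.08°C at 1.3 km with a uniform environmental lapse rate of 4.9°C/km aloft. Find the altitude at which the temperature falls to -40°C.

2.1 km

Height above start = (-36.08 − (-40)) / 4.9 = 0.8 km
Altitude = 1300 m + 800 m = 2100 m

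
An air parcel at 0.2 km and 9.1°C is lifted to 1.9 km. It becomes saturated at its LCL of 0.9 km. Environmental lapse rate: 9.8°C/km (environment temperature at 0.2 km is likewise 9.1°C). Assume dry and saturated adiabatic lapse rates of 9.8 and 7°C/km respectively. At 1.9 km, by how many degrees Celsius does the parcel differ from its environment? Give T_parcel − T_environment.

Parcel:
  200–900 m, dry: Δz = 0.7 km ⇒ ΔT = -6.86°C; T = 2.24°C
  900–1900 m, saturated: Δz = 1 km ⇒ ΔT = -7°C; T = -4.76°C
Environment:
  200–1900 m, environment: Δz = 1.7 km ⇒ ΔT = -16.66°C; T = -7.56°C
T_parcel − T_env = -4.76 − (-7.56) = +2.8°C

+2.8°C (parcel warmer than environment)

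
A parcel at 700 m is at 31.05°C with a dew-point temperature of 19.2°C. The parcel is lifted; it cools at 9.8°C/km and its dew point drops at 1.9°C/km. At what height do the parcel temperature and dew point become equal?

2200 m

T and T_d converge at 9.8 − 1.9 = 7.9°C per km
Height above start = (31.05 − 19.2) / 7.9 = 1.5 km
LCL altitude = 700 m + 1500 m = 2200 m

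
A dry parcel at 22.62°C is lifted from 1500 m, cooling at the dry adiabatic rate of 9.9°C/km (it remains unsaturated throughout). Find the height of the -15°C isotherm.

5300 m

Height above start = (22.62 − (-15)) / 9.9 = 3.8 km
Altitude = 1500 m + 3800 m = 5300 m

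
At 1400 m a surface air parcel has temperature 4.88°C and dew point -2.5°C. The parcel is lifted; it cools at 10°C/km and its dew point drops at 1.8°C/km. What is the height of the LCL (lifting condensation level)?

2300 m

T and T_d converge at 10 − 1.8 = 8.2°C per km
Height above start = (4.88 − (-2.5)) / 8.2 = 0.9 km
LCL altitude = 1400 m + 900 m = 2300 m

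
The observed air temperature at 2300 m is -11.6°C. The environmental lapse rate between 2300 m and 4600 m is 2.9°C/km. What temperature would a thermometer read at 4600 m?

From 2300 m to 4600 m (environmental): cools by 2.9 × 2.3 = 6.67°C, giving -18.27°C.

-18.27°C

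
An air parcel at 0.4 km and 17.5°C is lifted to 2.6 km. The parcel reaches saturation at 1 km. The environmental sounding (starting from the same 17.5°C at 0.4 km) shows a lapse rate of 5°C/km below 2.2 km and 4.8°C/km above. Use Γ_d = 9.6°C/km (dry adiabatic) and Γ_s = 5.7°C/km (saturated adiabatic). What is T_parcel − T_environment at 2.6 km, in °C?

-3.96°C (parcel cooler than environment)

Parcel:
  Dry to 1000 m: -9.6 × 0.6 km = -5.76°C, so T = 11.74°C.
  Saturated to 2600 m: -5.7 × 1.6 km = -9.12°C, so T = 2.62°C.
Environment:
  Environment, lower layer to 2200 m: -5 × 1.8 km = -9°C, so T = 8.5°C.
  Environment, upper layer to 2600 m: -4.8 × 0.4 km = -1.92°C, so T = 6.58°C.
T_parcel − T_env = 2.62 − 6.58 = -3.96°C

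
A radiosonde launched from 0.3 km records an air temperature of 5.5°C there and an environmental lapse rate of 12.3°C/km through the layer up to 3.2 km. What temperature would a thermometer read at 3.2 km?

300–3200 m, environmental: Δz = 2.9 km ⇒ ΔT = -35.67°C; T = -30.17°C

-30.17°C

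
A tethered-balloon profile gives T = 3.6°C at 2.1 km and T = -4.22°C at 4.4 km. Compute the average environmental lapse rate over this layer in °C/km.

3.4°C/km

Γ = −ΔT/Δz = (3.6 − (-4.22)) / (4400 − 2100) m
  = 7.82°C / 2.3 km = 3.4°C/km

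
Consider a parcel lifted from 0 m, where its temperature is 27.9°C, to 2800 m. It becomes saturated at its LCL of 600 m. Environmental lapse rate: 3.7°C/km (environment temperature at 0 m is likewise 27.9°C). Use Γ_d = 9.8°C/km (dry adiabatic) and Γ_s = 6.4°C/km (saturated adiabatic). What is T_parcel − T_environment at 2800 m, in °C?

Parcel:
  0–600 m, dry: Δz = 0.6 km ⇒ ΔT = -5.88°C; T = 22.02°C
  600–2800 m, saturated: Δz = 2.2 km ⇒ ΔT = -14.08°C; T = 7.94°C
Environment:
  0–2800 m, environment: Δz = 2.8 km ⇒ ΔT = -10.36°C; T = 17.54°C
T_parcel − T_env = 7.94 − 17.54 = -9.6°C

-9.6°C (parcel cooler than environment)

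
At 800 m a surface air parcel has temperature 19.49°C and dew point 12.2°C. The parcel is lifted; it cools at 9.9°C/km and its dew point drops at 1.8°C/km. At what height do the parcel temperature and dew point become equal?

T and T_d converge at 9.9 − 1.8 = 8.1°C per km
Height above start = (19.49 − 12.2) / 8.1 = 0.9 km
LCL altitude = 800 m + 900 m = 1700 m

1700 m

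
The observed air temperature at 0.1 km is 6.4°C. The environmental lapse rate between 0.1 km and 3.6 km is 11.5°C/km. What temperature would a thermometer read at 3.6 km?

-33.85°C

100 → 3600 m (environmental, 11.5°C/km): ΔT = -11.5 × 3.5 = -40.25°C → T = -33.85°C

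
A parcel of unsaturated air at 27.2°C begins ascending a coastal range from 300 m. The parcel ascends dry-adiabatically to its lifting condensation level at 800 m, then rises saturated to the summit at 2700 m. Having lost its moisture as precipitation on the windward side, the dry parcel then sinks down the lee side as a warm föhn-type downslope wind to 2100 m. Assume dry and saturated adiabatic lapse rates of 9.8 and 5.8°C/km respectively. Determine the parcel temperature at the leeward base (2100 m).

From 300 m to 800 m (dry): cools by 9.8 × 0.5 = 4.9°C, giving 22.3°C.
From 800 m to 2700 m (saturated): cools by 5.8 × 1.9 = 11.02°C, giving 11.28°C.
From 2700 m to 2100 m (dry descent): warms by 9.8 × 0.6 = 5.88°C, giving 17.16°C.

17.16°C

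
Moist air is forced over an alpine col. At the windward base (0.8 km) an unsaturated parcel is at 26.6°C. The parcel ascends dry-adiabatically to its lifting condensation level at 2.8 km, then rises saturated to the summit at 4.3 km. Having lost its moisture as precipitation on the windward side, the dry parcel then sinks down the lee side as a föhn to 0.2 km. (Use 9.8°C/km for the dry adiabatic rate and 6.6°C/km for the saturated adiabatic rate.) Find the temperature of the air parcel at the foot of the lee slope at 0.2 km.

37.28°C

800 → 2800 m (dry, 9.8°C/km): ΔT = -9.8 × 2 = -19.6°C → T = 7°C
2800 → 4300 m (saturated, 6.6°C/km): ΔT = -6.6 × 1.5 = -9.9°C → T = -2.9°C
4300 → 200 m (dry descent, 9.8°C/km): ΔT = +9.8 × 4.1 = +40.18°C → T = 37.28°C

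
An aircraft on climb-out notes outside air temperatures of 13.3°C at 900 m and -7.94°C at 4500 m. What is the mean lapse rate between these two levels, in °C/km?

Γ = −ΔT/Δz = (13.3 − (-7.94)) / (4500 − 900) m
  = 21.24°C / 3.6 km = 5.9°C/km

5.9°C/km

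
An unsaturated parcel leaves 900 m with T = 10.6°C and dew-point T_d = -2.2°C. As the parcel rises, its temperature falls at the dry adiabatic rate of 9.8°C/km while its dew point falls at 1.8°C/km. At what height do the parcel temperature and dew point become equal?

2500 m

T and T_d converge at 9.8 − 1.8 = 8°C per km
Height above start = (10.6 − (-2.2)) / 8 = 1.6 km
LCL altitude = 900 m + 1600 m = 2500 m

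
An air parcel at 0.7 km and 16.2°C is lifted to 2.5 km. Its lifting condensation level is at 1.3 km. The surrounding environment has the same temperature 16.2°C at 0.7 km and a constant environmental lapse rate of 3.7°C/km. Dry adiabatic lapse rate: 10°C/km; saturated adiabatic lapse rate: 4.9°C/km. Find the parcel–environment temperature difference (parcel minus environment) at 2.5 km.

-5.22°C (parcel cooler than environment)

Parcel:
  From 700 m to 1300 m (dry): cools by 10 × 0.6 = 6°C, giving 10.2°C.
  From 1300 m to 2500 m (saturated): cools by 4.9 × 1.2 = 5.88°C, giving 4.32°C.
Environment:
  From 700 m to 2500 m (environment): cools by 3.7 × 1.8 = 6.66°C, giving 9.54°C.
T_parcel − T_env = 4.32 − 9.54 = -5.22°C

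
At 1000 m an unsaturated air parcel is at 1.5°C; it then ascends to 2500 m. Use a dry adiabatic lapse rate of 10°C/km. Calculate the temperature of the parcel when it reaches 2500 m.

-13.5°C

Dry adiabatic to 2500 m: -10 × 1.5 km = -15°C, so T = -13.5°C.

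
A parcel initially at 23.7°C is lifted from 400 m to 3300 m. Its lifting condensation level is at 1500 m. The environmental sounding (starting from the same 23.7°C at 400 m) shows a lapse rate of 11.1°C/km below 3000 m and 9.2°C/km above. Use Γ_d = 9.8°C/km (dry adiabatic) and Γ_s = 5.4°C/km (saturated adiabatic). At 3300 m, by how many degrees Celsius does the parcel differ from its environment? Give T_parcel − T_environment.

+11.12°C (parcel warmer than environment)

Parcel:
  Dry to 1500 m: -9.8 × 1.1 km = -10.78°C, so T = 12.92°C.
  Saturated to 3300 m: -5.4 × 1.8 km = -9.72°C, so T = 3.2°C.
Environment:
  Environment, lower layer to 3000 m: -11.1 × 2.6 km = -28.86°C, so T = -5.16°C.
  Environment, upper layer to 3300 m: -9.2 × 0.3 km = -2.76°C, so T = -7.92°C.
T_parcel − T_env = 3.2 − (-7.92) = +11.12°C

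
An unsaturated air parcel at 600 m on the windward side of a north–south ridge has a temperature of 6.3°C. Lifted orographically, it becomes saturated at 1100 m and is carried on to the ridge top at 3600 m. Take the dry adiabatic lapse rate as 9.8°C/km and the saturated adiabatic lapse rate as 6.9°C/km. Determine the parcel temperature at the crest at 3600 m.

600 → 1100 m (dry, 9.8°C/km): ΔT = -9.8 × 0.5 = -4.9°C → T = 1.4°C
1100 → 3600 m (saturated, 6.9°C/km): ΔT = -6.9 × 2.5 = -17.25°C → T = -15.85°C

-15.85°C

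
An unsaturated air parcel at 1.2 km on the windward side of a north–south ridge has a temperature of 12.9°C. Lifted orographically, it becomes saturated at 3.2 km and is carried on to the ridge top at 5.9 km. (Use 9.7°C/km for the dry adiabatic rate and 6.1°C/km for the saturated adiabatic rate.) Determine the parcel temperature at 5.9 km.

-22.97°C

1200–3200 m, dry: Δz = 2 km ⇒ ΔT = -19.4°C; T = -6.5°C
3200–5900 m, saturated: Δz = 2.7 km ⇒ ΔT = -16.47°C; T = -22.97°C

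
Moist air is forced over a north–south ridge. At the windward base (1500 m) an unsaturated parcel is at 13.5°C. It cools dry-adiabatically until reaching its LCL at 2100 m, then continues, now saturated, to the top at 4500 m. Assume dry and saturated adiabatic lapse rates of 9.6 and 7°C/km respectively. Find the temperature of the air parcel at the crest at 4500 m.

1500 → 2100 m (dry, 9.6°C/km): ΔT = -9.6 × 0.6 = -5.76°C → T = 7.74°C
2100 → 4500 m (saturated, 7°C/km): ΔT = -7 × 2.4 = -16.8°C → T = -9.06°C

-9.06°C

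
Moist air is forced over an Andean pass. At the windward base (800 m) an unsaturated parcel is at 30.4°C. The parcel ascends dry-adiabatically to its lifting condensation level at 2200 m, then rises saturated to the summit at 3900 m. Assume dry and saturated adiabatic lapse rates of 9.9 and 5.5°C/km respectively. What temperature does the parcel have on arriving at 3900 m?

7.19°C

Dry to 2200 m: -9.9 × 1.4 km = -13.86°C, so T = 16.54°C.
Saturated to 3900 m: -5.5 × 1.7 km = -9.35°C, so T = 7.19°C.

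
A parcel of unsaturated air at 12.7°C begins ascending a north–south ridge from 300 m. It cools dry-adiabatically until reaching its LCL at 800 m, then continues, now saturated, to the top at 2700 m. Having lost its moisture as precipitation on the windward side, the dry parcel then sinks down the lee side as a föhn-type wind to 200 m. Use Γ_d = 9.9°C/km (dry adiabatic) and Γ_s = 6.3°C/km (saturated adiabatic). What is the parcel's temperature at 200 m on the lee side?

20.53°C

From 300 m to 800 m (dry): cools by 9.9 × 0.5 = 4.95°C, giving 7.75°C.
From 800 m to 2700 m (saturated): cools by 6.3 × 1.9 = 11.97°C, giving -4.22°C.
From 2700 m to 200 m (dry descent): warms by 9.9 × 2.5 = 24.75°C, giving 20.53°C.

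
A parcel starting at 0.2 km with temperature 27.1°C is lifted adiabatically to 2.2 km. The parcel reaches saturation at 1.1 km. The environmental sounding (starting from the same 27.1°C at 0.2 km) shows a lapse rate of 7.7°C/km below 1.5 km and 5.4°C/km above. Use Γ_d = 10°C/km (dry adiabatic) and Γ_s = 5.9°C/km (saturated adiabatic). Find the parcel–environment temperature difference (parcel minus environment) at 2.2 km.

-1.7°C (parcel cooler than environment)

Parcel:
  Dry to 1100 m: -10 × 0.9 km = -9°C, so T = 18.1°C.
  Saturated to 2200 m: -5.9 × 1.1 km = -6.49°C, so T = 11.61°C.
Environment:
  Environment, lower layer to 1500 m: -7.7 × 1.3 km = -10.01°C, so T = 17.09°C.
  Environment, upper layer to 2200 m: -5.4 × 0.7 km = -3.78°C, so T = 13.31°C.
T_parcel − T_env = 11.61 − 13.31 = -1.7°C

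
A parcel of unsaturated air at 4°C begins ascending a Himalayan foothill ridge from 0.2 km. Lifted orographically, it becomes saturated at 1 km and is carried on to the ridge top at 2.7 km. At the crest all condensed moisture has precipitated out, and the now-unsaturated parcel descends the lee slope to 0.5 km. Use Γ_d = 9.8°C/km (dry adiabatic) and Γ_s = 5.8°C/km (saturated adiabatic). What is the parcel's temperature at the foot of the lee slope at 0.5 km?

7.86°C

200–1000 m, dry: Δz = 0.8 km ⇒ ΔT = -7.84°C; T = -3.84°C
1000–2700 m, saturated: Δz = 1.7 km ⇒ ΔT = -9.86°C; T = -13.7°C
2700–500 m, dry descent: Δz = 2.2 km ⇒ ΔT = +21.56°C; T = 7.86°C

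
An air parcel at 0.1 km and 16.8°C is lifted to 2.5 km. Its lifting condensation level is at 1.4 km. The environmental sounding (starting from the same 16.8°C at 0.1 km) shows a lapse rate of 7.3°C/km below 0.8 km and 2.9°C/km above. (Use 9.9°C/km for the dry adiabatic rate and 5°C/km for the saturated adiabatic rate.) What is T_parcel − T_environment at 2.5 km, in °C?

Parcel:
  Dry to 1400 m: -9.9 × 1.3 km = -12.87°C, so T = 3.93°C.
  Saturated to 2500 m: -5 × 1.1 km = -5.5°C, so T = -1.57°C.
Environment:
  Environment, lower layer to 800 m: -7.3 × 0.7 km = -5.11°C, so T = 11.69°C.
  Environment, upper layer to 2500 m: -2.9 × 1.7 km = -4.93°C, so T = 6.76°C.
T_parcel − T_env = -1.57 − 6.76 = -8.33°C

-8.33°C (parcel cooler than environment)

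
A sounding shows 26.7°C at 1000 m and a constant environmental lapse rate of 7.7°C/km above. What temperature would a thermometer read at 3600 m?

Environmental to 3600 m: -7.7 × 2.6 km = -20.02°C, so T = 6.68°C.

6.68°C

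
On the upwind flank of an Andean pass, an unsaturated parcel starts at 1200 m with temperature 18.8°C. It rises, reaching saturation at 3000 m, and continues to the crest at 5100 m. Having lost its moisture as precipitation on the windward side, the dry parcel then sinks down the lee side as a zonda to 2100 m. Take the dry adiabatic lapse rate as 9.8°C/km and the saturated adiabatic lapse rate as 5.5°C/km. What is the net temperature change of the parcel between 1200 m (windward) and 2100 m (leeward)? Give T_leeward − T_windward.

+0.21°C

From 1200 m to 3000 m (dry): cools by 9.8 × 1.8 = 17.64°C, giving 1.16°C.
From 3000 m to 5100 m (saturated): cools by 5.5 × 2.1 = 11.55°C, giving -10.39°C.
From 5100 m to 2100 m (dry descent): warms by 9.8 × 3 = 29.4°C, giving 19.01°C.
Net change vs windward start: 19.01 − 18.8 = +0.21°C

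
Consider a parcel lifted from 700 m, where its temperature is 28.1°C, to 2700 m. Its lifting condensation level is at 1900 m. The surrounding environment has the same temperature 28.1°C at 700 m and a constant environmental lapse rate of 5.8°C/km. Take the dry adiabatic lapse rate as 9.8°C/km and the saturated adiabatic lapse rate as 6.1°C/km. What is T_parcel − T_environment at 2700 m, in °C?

-5.04°C (parcel cooler than environment)

Parcel:
  700 → 1900 m (dry, 9.8°C/km): ΔT = -9.8 × 1.2 = -11.76°C → T = 16.34°C
  1900 → 2700 m (saturated, 6.1°C/km): ΔT = -6.1 × 0.8 = -4.88°C → T = 11.46°C
Environment:
  700 → 2700 m (environment, 5.8°C/km): ΔT = -5.8 × 2 = -11.6°C → T = 16.5°C
T_parcel − T_env = 11.46 − 16.5 = -5.04°C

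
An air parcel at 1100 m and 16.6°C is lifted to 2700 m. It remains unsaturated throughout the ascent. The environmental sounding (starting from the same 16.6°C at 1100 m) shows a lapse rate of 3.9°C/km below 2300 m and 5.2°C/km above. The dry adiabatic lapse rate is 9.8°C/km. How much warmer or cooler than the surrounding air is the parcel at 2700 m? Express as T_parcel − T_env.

Parcel:
  From 1100 m to 2700 m (dry): cools by 9.8 × 1.6 = 15.68°C, giving 0.92°C.
Environment:
  From 1100 m to 2300 m (environment, lower layer): cools by 3.9 × 1.2 = 4.68°C, giving 11.92°C.
  From 2300 m to 2700 m (environment, upper layer): cools by 5.2 × 0.4 = 2.08°C, giving 9.84°C.
T_parcel − T_env = 0.92 − 9.84 = -8.92°C

-8.92°C (parcel cooler than environment)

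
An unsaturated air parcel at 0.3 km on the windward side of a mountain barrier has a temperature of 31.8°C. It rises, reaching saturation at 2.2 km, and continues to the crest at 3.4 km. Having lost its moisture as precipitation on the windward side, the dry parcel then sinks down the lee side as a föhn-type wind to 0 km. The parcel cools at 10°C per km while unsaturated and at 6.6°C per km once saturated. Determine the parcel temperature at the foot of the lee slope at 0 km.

300 → 2200 m (dry, 10°C/km): ΔT = -10 × 1.9 = -19°C → T = 12.8°C
2200 → 3400 m (saturated, 6.6°C/km): ΔT = -6.6 × 1.2 = -7.92°C → T = 4.88°C
3400 → 0 m (dry descent, 10°C/km): ΔT = +10 × 3.4 = +34°C → T = 38.88°C

38.88°C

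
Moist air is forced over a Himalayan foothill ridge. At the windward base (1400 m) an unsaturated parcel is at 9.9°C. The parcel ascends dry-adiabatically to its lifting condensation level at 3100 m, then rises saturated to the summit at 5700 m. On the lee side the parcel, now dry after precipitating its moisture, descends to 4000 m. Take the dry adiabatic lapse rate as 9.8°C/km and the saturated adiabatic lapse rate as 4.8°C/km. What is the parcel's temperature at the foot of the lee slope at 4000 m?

Dry to 3100 m: -9.8 × 1.7 km = -16.66°C, so T = -6.76°C.
Saturated to 5700 m: -4.8 × 2.6 km = -12.48°C, so T = -19.24°C.
Dry descent to 4000 m: +9.8 × 1.7 km = +16.66°C, so T = -2.58°C.

-2.58°C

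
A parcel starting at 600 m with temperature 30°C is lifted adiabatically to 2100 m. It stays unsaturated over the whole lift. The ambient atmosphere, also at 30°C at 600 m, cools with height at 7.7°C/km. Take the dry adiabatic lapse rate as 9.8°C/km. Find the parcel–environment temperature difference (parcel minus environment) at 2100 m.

Parcel:
  Dry to 2100 m: -9.8 × 1.5 km = -14.7°C, so T = 15.3°C.
Environment:
  Environment to 2100 m: -7.7 × 1.5 km = -11.55°C, so T = 18.45°C.
T_parcel − T_env = 15.3 − 18.45 = -3.15°C

-3.15°C (parcel cooler than environment)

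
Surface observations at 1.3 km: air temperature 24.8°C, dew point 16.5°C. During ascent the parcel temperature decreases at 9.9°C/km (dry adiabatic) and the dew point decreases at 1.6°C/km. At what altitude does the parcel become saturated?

T and T_d converge at 9.9 − 1.6 = 8.3°C per km
Height above start = (24.8 − 16.5) / 8.3 = 1 km
LCL altitude = 1300 m + 1000 m = 2300 m

2.3 km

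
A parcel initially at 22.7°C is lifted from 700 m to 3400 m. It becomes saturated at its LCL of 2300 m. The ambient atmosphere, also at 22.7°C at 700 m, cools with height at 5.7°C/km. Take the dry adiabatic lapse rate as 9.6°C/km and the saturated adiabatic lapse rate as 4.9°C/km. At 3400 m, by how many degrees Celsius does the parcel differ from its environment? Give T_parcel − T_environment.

-5.36°C (parcel cooler than environment)

Parcel:
  Dry to 2300 m: -9.6 × 1.6 km = -15.36°C, so T = 7.34°C.
  Saturated to 3400 m: -4.9 × 1.1 km = -5.39°C, so T = 1.95°C.
Environment:
  Environment to 3400 m: -5.7 × 2.7 km = -15.39°C, so T = 7.31°C.
T_parcel − T_env = 1.95 − 7.31 = -5.36°C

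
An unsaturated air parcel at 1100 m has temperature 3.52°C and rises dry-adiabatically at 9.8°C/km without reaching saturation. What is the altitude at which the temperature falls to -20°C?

3500 m

Height above start = (3.52 − (-20)) / 9.8 = 2.4 km
Altitude = 1100 m + 2400 m = 3500 m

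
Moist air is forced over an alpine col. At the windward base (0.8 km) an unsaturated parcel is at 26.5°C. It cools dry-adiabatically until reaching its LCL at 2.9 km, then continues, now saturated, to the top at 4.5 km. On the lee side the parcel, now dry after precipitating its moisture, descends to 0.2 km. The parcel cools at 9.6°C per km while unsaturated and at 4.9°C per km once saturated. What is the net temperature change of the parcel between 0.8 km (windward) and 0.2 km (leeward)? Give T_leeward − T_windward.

800 → 2900 m (dry, 9.6°C/km): ΔT = -9.6 × 2.1 = -20.16°C → T = 6.34°C
2900 → 4500 m (saturated, 4.9°C/km): ΔT = -4.9 × 1.6 = -7.84°C → T = -1.5°C
4500 → 200 m (dry descent, 9.6°C/km): ΔT = +9.6 × 4.3 = +41.28°C → T = 39.78°C
Net change vs windward start: 39.78 − 26.5 = +13.28°C

+13.28°C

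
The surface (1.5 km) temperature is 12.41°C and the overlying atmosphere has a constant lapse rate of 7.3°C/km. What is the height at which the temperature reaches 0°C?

3.2 km

Height above start = (12.41 − 0) / 7.3 = 1.7 km
Altitude = 1500 m + 1700 m = 3200 m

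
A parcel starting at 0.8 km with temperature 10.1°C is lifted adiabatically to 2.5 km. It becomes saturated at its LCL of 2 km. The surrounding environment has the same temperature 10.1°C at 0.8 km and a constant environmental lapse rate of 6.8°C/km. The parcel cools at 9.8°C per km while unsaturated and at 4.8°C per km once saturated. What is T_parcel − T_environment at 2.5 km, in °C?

-2.6°C (parcel cooler than environment)

Parcel:
  800 → 2000 m (dry, 9.8°C/km): ΔT = -9.8 × 1.2 = -11.76°C → T = -1.66°C
  2000 → 2500 m (saturated, 4.8°C/km): ΔT = -4.8 × 0.5 = -2.4°C → T = -4.06°C
Environment:
  800 → 2500 m (environment, 6.8°C/km): ΔT = -6.8 × 1.7 = -11.56°C → T = -1.46°C
T_parcel − T_env = -4.06 − (-1.46) = -2.6°C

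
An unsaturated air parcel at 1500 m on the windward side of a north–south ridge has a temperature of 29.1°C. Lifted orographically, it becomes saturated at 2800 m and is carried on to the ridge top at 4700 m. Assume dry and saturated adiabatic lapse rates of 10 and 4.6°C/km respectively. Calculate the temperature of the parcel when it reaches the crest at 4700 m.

1500–2800 m, dry: Δz = 1.3 km ⇒ ΔT = -13°C; T = 16.1°C
2800–4700 m, saturated: Δz = 1.9 km ⇒ ΔT = -8.74°C; T = 7.36°C

7.36°C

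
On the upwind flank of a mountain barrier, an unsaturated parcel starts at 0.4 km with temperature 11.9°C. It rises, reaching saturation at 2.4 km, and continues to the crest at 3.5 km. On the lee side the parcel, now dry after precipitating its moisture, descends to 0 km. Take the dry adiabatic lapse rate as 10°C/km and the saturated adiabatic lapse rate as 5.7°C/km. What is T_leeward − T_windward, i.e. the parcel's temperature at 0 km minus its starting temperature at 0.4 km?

From 400 m to 2400 m (dry): cools by 10 × 2 = 20°C, giving -8.1°C.
From 2400 m to 3500 m (saturated): cools by 5.7 × 1.1 = 6.27°C, giving -14.37°C.
From 3500 m to 0 m (dry descent): warms by 10 × 3.5 = 35°C, giving 20.63°C.
Net change vs windward start: 20.63 − 11.9 = +8.73°C

+8.73°C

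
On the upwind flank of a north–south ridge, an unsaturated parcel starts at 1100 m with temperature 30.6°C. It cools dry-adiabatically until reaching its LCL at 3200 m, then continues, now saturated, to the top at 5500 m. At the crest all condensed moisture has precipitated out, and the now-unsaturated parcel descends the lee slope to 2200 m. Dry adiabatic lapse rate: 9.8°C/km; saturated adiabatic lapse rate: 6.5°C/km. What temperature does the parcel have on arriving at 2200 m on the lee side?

27.41°C

1100 → 3200 m (dry, 9.8°C/km): ΔT = -9.8 × 2.1 = -20.58°C → T = 10.02°C
3200 → 5500 m (saturated, 6.5°C/km): ΔT = -6.5 × 2.3 = -14.95°C → T = -4.93°C
5500 → 2200 m (dry descent, 9.8°C/km): ΔT = +9.8 × 3.3 = +32.34°C → T = 27.41°C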